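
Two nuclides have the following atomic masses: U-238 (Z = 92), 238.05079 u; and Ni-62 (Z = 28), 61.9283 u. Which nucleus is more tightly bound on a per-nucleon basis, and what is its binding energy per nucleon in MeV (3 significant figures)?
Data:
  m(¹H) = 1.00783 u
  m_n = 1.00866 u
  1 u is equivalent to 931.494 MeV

Ni-62; 8.79 MeV/nucleon

U-238: Σm = 92(1.00783) + 146(1.00866) = 239.98472 u; Δm = 1.93393 u; E_B = 1801.4 MeV; E_B/A = 7.569 MeV
Ni-62: Σm = 28(1.00783) + 34(1.00866) = 62.51368 u; Δm = 0.58538 u; E_B = 545.28 MeV; E_B/A = 8.7948 MeV
Ni-62 has the higher binding energy per nucleon, so it is the more tightly bound nucleus.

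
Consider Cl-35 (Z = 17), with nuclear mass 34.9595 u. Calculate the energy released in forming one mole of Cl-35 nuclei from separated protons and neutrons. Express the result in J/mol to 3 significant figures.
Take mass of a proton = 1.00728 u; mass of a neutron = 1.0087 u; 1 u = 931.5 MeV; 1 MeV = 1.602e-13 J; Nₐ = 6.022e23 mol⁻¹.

With 17 protons and 18 neutrons (A = 35):
Σm = 17·m_p + 18·m_n = 17.12376 + 18.1566 = 35.28036 u
Δm = 35.28036 − 34.9595 = 0.32086 u
E_B = 0.32086 × 931.5 = 298.881 MeV
Per nucleus in joules: 298.881 MeV × 1.602e-13 J/MeV = 4.7881e-11 J
Per mole: 4.7881e-11 J × 6.022e23 mol⁻¹ = 2.8834e+13 J/mol

2.88e+13 J/mol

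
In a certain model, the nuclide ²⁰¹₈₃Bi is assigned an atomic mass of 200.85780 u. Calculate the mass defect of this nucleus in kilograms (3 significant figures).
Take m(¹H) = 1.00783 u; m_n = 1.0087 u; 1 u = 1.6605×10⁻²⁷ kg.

3.02e-27 kg

Z = 83, so N = A − Z = 201 − 83 = 118.
Total constituent mass: 83 × 1.00783 + 118 × 1.0087 = 202.67649 u
Δm = 202.67649 − 200.85780 = 1.81869 u
In SI units: 1.81869 u × 1.6605×10⁻²⁷ kg/u = 3.0199e-27 kg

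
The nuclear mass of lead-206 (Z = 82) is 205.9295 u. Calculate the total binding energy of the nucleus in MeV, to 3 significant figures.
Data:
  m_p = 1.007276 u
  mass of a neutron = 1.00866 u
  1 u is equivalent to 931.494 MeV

Mass of separated nucleons = 82(1.007276) + 124(1.00866) = 82.596632 + 125.07384 = 207.670472 u
Δm = 207.670472 − 205.9295 = 1.740972 u
Binding energy = Δm·c² = 1.740972 × 931.494 MeV/u = 1621.70 MeV

1620 MeV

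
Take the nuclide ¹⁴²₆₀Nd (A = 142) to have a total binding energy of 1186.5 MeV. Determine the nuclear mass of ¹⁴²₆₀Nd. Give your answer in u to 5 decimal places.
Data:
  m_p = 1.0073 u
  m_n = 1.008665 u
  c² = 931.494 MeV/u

Mass defect = 1186.5 MeV / (931.494 MeV/u) = 1.2737602 u
Constituent mass = 60(1.0073) + 82(1.008665) = 143.148530 u
Nuclear mass = 143.148530 − 1.2737602 = 141.8747698 u ≈ 141.87477 u (to 5 decimal places)

141.87477 u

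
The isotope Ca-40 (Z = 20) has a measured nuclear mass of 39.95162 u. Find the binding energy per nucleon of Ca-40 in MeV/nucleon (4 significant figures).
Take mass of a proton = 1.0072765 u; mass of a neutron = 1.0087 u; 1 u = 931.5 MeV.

8.568 MeV/nucleon

With 20 protons and 20 neutrons (A = 40):
Mass of separated nucleons = 20(1.0072765) + 20(1.0087) = 20.1455300 + 20.1740 = 40.3195300 u
Δm = 40.3195300 − 39.95162 = 0.3679100 u
E_B = 0.3679100 × 931.5 = 342.708 MeV
BE/A = 342.708 MeV / 40 = 8.568 MeV/nucleon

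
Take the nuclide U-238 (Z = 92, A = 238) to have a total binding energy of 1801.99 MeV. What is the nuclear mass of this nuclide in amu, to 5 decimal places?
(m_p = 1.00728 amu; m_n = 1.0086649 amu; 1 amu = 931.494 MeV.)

238.00032 amu

Mass defect = 1801.99 MeV / (931.494 MeV/amu) = 1.9345159 amu
Constituent mass = 92(1.00728) + 146(1.0086649) = 239.9348354 amu
Nuclear mass = 239.9348354 − 1.9345159 = 238.0003195 amu ≈ 238.00032 amu (to 5 decimal places)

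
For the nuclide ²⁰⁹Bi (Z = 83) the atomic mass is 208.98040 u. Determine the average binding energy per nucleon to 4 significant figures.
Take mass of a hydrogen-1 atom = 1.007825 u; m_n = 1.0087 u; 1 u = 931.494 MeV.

7.868 MeV/nucleon

Σm = 83·m(¹H) + 126·m_n = 83.649475 + 127.0962 = 210.745675 u
Mass defect Δm = 210.745675 − 208.98040 = 1.765275 u
Binding energy = Δm·c² = 1.765275 × 931.494 MeV/u = 1644.34 MeV
Per nucleon: 1644.34 / 209 = 7.868 MeV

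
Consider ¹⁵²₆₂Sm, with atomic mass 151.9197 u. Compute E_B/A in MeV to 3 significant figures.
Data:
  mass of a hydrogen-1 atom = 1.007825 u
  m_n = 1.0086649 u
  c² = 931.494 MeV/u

Σm = 62·m(¹H) + 90·m_n = 62.485150 + 90.7798410 = 153.2649910 u
The mass defect is 153.2649910 − 151.9197 = 1.3452910 u.
Binding energy = Δm·c² = 1.3452910 × 931.494 MeV/u = 1253.13 MeV
Dividing by A = 152 gives 8.244 MeV per nucleon.

8.24 MeV/nucleon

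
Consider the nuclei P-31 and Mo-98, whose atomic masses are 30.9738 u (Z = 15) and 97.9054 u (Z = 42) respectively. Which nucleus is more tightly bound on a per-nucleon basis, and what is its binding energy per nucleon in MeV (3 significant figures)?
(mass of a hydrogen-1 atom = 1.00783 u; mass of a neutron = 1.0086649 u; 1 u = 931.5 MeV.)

P-31: Σm = 15(1.00783) + 16(1.0086649) = 31.2560884 u; Δm = 0.2822884 u; E_B = 262.95 MeV; E_B/A = 8.482 MeV
Mo-98: Σm = 42(1.00783) + 56(1.0086649) = 98.8140944 u; Δm = 0.9086944 u; E_B = 846.45 MeV; E_B/A = 8.637 MeV
Mo-98 has the higher binding energy per nucleon, so it is the more tightly bound nucleus.

Mo-98; 8.64 MeV/nucleon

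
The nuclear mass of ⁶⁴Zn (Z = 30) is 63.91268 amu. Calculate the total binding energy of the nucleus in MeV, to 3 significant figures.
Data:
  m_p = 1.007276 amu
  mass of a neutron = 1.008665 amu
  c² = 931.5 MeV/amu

The nucleus contains 30 protons and 64 − 30 = 34 neutrons.
Σm = 30·m_p + 34·m_n = 30.218280 + 34.294610 = 64.512890 amu
Δm = 64.512890 − 63.91268 = 0.600210 amu
Converting to energy: 0.600210 amu × 931.5 MeV/amu = 559.096 MeV

559 MeV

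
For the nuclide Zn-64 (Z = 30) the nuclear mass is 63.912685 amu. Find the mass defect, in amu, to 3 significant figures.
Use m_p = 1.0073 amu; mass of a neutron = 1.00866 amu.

0.601 amu

Mass of separated nucleons = 30(1.0073) + 34(1.00866) = 30.2190 + 34.29444 = 64.51344 amu
Mass defect Δm = 64.51344 − 63.912685 = 0.600755 amu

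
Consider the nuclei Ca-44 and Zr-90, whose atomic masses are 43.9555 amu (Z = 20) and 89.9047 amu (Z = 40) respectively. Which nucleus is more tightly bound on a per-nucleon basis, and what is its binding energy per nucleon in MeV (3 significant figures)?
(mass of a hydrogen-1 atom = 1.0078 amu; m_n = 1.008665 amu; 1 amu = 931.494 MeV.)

Zr-90; 8.70 MeV/nucleon

Ca-44: Σm = 20(1.0078) + 24(1.008665) = 44.363960 amu; Δm = 0.408460 amu; E_B = 380.48 MeV; E_B/A = 8.647 MeV
Zr-90: Σm = 40(1.0078) + 50(1.008665) = 90.745250 amu; Δm = 0.840550 amu; E_B = 782.97 MeV; E_B/A = 8.700 MeV
Zr-90 has the higher binding energy per nucleon, so it is the more tightly bound nucleus.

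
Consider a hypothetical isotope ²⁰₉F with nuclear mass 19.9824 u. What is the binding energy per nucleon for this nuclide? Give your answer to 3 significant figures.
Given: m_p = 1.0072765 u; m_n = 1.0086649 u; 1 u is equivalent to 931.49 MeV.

Σm = 9·m_p + 11·m_n = 9.0654885 + 11.0953139 = 20.1608024 u
Δm = 20.1608024 − 19.9824 = 0.1784024 u
Binding energy = Δm·c² = 0.1784024 × 931.49 MeV/u = 166.180 MeV
Dividing by A = 20 gives 8.309 MeV per nucleon.

8.31 MeV/nucleon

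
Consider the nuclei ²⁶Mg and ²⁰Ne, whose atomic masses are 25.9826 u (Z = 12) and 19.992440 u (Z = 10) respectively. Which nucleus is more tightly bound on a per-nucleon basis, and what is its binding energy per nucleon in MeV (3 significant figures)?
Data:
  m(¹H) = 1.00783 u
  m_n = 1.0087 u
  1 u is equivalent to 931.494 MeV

²⁶Mg: Σm = 12(1.00783) + 14(1.0087) = 26.21576 u; Δm = 0.23316 u; E_B = 217.19 MeV; E_B/A = 8.353 MeV
²⁰Ne: Σm = 10(1.00783) + 10(1.0087) = 20.16530 u; Δm = 0.172860 u; E_B = 161.02 MeV; E_B/A = 8.051 MeV
²⁶Mg has the higher binding energy per nucleon, so it is the more tightly bound nucleus.

²⁶Mg; 8.35 MeV/nucleon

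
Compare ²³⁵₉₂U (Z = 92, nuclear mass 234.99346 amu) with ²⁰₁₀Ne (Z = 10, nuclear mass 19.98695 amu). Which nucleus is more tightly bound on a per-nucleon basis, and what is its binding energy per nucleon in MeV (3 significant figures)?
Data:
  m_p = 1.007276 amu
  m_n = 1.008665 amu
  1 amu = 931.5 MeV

²³⁵₉₂U: Σm = 92(1.007276) + 143(1.008665) = 236.908487 amu; Δm = 1.915027 amu; E_B = 1783.8 MeV; E_B/A = 7.591 MeV
²⁰₁₀Ne: Σm = 10(1.007276) + 10(1.008665) = 20.159410 amu; Δm = 0.172460 amu; E_B = 160.646 MeV; E_B/A = 8.032 MeV
²⁰₁₀Ne has the higher binding energy per nucleon, so it is the more tightly bound nucleus.

²⁰₁₀Ne; 8.03 MeV/nucleon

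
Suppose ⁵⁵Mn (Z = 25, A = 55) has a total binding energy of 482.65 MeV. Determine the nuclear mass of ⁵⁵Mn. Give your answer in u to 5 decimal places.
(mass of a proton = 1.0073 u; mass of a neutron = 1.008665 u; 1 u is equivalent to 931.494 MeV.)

54.92430 u

Mass defect = 482.65 MeV / (931.494 MeV/u) = 0.5181461 u
Constituent mass = 25(1.0073) + 30(1.008665) = 55.442450 u
Nuclear mass = 55.442450 − 0.5181461 = 54.9243039 u ≈ 54.92430 u (to 5 decimal places)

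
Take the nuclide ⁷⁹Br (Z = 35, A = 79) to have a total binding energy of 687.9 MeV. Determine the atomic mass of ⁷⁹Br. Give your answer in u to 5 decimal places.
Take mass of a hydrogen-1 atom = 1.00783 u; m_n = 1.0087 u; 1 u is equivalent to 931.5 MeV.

78.91836 u

Mass defect = 687.9 MeV / (931.5 MeV/u) = 0.7384863 u
Constituent mass = 35(1.00783) + 44(1.0087) = 79.65685 u
Atomic mass = 79.65685 − 0.7384863 = 78.9183637 u ≈ 78.91836 u (to 5 decimal places)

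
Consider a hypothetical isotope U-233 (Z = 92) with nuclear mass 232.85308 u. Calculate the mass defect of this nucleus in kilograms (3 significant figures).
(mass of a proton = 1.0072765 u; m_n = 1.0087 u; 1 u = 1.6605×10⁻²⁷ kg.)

Total constituent mass: 92 × 1.0072765 + 141 × 1.0087 = 234.8961380 u
The mass defect is 234.8961380 − 232.85308 = 2.0430580 u.
In SI units: 2.0430580 u × 1.6605×10⁻²⁷ kg/u = 3.3925e-27 kg

3.39e-27 kg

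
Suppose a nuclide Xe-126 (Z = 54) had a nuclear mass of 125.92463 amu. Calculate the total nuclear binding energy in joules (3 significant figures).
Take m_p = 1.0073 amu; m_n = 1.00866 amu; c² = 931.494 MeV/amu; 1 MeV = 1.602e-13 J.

Σm = 54·m_p + 72·m_n = 54.3942 + 72.62352 = 127.01772 amu
Mass defect Δm = 127.01772 − 125.92463 = 1.09309 amu
Converting to energy: 1.09309 amu × 931.494 MeV/amu = 1018.21 MeV
In joules: 1018.21 MeV × 1.602e-13 J/MeV = 1.6312e-10 J

1.63e-10 J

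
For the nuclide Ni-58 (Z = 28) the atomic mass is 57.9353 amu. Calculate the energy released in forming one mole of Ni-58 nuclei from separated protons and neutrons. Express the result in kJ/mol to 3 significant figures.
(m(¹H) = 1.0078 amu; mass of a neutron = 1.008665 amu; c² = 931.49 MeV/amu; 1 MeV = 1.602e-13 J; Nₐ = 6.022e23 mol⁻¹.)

4.88e+10 kJ/mol

Mass of separated nucleons = 28(1.0078) + 30(1.008665) = 28.2184 + 30.259950 = 58.478350 amu
Mass defect Δm = 58.478350 − 57.9353 = 0.543050 amu
Converting to energy: 0.543050 amu × 931.49 MeV/amu = 505.846 MeV
Per nucleus in joules: 505.846 MeV × 1.602e-13 J/MeV = 8.1037e-11 J
Per mole: 8.1037e-11 J × 6.022e23 mol⁻¹ = 4.8800e+13 J/mol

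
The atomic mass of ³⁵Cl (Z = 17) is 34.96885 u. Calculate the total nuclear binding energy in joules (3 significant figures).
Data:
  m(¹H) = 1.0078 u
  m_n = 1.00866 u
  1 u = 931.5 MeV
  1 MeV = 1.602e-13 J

4.77e-11 J

Σm = 17·m(¹H) + 18·m_n = 17.1326 + 18.15588 = 35.28848 u
Δm = 35.28848 − 34.96885 = 0.31963 u
E_B = 0.31963 × 931.5 = 297.735 MeV
In joules: 297.735 MeV × 1.602e-13 J/MeV = 4.7697e-11 J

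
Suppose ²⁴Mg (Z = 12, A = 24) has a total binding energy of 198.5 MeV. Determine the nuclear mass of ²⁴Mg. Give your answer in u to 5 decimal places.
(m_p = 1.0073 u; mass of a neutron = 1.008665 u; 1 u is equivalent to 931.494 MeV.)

Mass defect = 198.5 MeV / (931.494 MeV/u) = 0.2130985 u
Constituent mass = 12(1.0073) + 12(1.008665) = 24.191580 u
Nuclear mass = 24.191580 − 0.2130985 = 23.9784815 u ≈ 23.97848 u (to 5 decimal places)

23.97848 u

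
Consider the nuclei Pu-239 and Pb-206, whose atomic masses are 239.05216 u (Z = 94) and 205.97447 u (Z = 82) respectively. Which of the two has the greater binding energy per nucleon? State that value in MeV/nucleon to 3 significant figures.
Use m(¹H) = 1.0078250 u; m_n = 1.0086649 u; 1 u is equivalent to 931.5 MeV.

Pu-239: Σm = 94(1.0078250) + 145(1.0086649) = 240.9919605 u; Δm = 1.9398005 u; E_B = 1806.9 MeV; E_B/A = 7.560 MeV
Pb-206: Σm = 82(1.0078250) + 124(1.0086649) = 207.7160976 u; Δm = 1.7416276 u; E_B = 1622.3 MeV; E_B/A = 7.875 MeV
Pb-206 has the higher binding energy per nucleon, so it is the more tightly bound nucleus.

Pb-206; 7.88 MeV/nucleon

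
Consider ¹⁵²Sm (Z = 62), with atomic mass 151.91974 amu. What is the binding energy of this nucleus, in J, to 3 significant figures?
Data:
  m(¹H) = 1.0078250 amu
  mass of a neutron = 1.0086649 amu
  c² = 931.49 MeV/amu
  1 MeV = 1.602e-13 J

Mass of separated nucleons = 62(1.0078250) + 90(1.0086649) = 62.4851500 + 90.7798410 = 153.2649910 amu
The mass defect is 153.2649910 − 151.91974 = 1.3452510 amu.
Binding energy = Δm·c² = 1.3452510 × 931.49 MeV/amu = 1253.09 MeV
In joules: 1253.09 MeV × 1.602e-13 J/MeV = 2.0075e-10 J

2.01e-10 J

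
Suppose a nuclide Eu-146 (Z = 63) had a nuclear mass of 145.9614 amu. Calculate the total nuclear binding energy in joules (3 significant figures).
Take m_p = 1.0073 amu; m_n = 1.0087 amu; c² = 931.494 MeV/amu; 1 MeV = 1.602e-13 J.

Mass of separated nucleons = 63(1.0073) + 83(1.0087) = 63.4599 + 83.7221 = 147.1820 amu
The mass defect is 147.1820 − 145.9614 = 1.2206 amu.
Binding energy = Δm·c² = 1.2206 × 931.494 MeV/amu = 1136.98 MeV
In joules: 1136.98 MeV × 1.602e-13 J/MeV = 1.8214e-10 J

1.82e-10 J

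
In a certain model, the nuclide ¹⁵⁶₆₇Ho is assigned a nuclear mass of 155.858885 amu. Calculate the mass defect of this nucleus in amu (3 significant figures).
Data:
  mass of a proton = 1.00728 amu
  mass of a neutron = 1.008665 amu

1.40 amu

With 67 protons and 89 neutrons (A = 156):
Total constituent mass: 67 × 1.00728 + 89 × 1.008665 = 157.258945 amu
Δm = 157.258945 − 155.858885 = 1.400060 amu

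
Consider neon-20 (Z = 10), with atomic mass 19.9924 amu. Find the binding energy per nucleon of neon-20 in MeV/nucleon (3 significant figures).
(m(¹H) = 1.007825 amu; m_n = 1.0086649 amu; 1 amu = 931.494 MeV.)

8.03 MeV/nucleon

The nucleus contains 10 protons and 20 − 10 = 10 neutrons.
Total constituent mass: 10 × 1.007825 + 10 × 1.0086649 = 20.1648990 amu
The mass defect is 20.1648990 − 19.9924 = 0.1724990 amu.
Binding energy = Δm·c² = 0.1724990 × 931.494 MeV/amu = 160.682 MeV
Per nucleon: 160.682 / 20 = 8.034 MeV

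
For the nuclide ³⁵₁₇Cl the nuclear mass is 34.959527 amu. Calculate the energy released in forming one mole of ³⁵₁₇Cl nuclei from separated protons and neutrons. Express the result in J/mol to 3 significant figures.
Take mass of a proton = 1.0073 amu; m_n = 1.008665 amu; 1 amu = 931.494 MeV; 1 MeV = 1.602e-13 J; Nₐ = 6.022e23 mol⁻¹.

2.88e+13 J/mol

Mass of separated nucleons = 17(1.0073) + 18(1.008665) = 17.1241 + 18.155970 = 35.280070 amu
The mass defect is 35.280070 − 34.959527 = 0.320543 amu.
Binding energy = Δm·c² = 0.320543 × 931.494 MeV/amu = 298.584 MeV
Per nucleus in joules: 298.584 MeV × 1.602e-13 J/MeV = 4.7833e-11 J
Per mole: 4.7833e-11 J × 6.022e23 mol⁻¹ = 2.8805e+13 J/mol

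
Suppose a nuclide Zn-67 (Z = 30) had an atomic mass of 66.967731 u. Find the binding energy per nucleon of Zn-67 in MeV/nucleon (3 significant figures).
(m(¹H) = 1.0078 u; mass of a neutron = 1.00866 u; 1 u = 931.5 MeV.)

8.16 MeV/nucleon

Σm = 30·m(¹H) + 37·m_n = 30.2340 + 37.32042 = 67.55442 u
Δm = 67.55442 − 66.967731 = 0.586689 u
Binding energy = Δm·c² = 0.586689 × 931.5 MeV/u = 546.501 MeV
Per nucleon: 546.501 / 67 = 8.157 MeV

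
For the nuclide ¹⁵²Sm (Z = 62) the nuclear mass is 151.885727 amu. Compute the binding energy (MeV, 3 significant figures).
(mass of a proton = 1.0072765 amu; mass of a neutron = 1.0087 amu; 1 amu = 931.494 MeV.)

Z = 62, so N = A − Z = 152 − 62 = 90.
Total constituent mass: 62 × 1.0072765 + 90 × 1.0087 = 153.2341430 amu
Mass defect Δm = 153.2341430 − 151.885727 = 1.3484160 amu
E_B = 1.3484160 × 931.494 = 1256.04 MeV

1260 MeV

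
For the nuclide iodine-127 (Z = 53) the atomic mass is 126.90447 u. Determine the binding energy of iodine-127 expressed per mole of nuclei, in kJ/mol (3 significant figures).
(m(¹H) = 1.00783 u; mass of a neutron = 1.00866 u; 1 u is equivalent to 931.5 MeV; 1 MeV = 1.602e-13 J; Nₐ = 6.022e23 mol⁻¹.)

1.03e+11 kJ/mol

Z = 53, so N = A − Z = 127 − 53 = 74.
Total constituent mass: 53 × 1.00783 + 74 × 1.00866 = 128.05583 u
The mass defect is 128.05583 − 126.90447 = 1.15136 u.
Binding energy = Δm·c² = 1.15136 × 931.5 MeV/u = 1072.49 MeV
Per nucleus in joules: 1072.49 MeV × 1.602e-13 J/MeV = 1.7181e-10 J
Per mole: 1.7181e-10 J × 6.022e23 mol⁻¹ = 1.0346e+14 J/mol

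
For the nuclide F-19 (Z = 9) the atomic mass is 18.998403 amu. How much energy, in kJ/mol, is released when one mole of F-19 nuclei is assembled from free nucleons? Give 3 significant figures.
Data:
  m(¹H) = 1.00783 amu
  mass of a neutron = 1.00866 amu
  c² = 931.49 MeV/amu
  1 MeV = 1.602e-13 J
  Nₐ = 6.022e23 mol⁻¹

1.43e+10 kJ/mol

Σm = 9·m(¹H) + 10·m_n = 9.07047 + 10.08660 = 19.15707 amu
The mass defect is 19.15707 − 18.998403 = 0.158667 amu.
E_B = 0.158667 × 931.49 = 147.797 MeV
Per nucleus in joules: 147.797 MeV × 1.602e-13 J/MeV = 2.3677e-11 J
Per mole: 2.3677e-11 J × 6.022e23 mol⁻¹ = 1.4258e+13 J/mol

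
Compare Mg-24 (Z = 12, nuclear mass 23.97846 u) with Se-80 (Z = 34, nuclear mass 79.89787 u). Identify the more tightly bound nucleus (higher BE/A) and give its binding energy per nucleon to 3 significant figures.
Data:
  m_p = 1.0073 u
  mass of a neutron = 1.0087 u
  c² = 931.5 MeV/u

Mg-24: Σm = 12(1.0073) + 12(1.0087) = 24.1920 u; Δm = 0.21354 u; E_B = 198.91 MeV; E_B/A = 8.288 MeV
Se-80: Σm = 34(1.0073) + 46(1.0087) = 80.6484 u; Δm = 0.75053 u; E_B = 699.12 MeV; E_B/A = 8.739 MeV
Se-80 has the higher binding energy per nucleon, so it is the more tightly bound nucleus.

Se-80; 8.74 MeV/nucleon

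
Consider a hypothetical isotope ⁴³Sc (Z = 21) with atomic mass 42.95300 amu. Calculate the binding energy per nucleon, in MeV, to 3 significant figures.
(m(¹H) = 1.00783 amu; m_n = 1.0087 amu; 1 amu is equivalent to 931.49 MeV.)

Z = 21, so N = A − Z = 43 − 21 = 22.
Total constituent mass: 21 × 1.00783 + 22 × 1.0087 = 43.35583 amu
The mass defect is 43.35583 − 42.95300 = 0.40283 amu.
E_B = 0.40283 × 931.49 = 375.232 MeV
Dividing by A = 43 gives 8.726 MeV per nucleon.

8.73 MeV/nucleon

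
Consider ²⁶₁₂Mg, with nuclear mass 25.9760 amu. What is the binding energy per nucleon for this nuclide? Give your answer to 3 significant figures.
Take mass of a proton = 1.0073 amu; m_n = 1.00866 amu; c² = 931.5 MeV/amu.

8.34 MeV/nucleon

Z = 12, so N = A − Z = 26 − 12 = 14.
Mass of separated nucleons = 12(1.0073) + 14(1.00866) = 12.0876 + 14.12124 = 26.20884 amu
Δm = 26.20884 − 25.9760 = 0.23284 amu
Converting to energy: 0.23284 amu × 931.5 MeV/amu = 216.890 MeV
Dividing by A = 26 gives 8.342 MeV per nucleon.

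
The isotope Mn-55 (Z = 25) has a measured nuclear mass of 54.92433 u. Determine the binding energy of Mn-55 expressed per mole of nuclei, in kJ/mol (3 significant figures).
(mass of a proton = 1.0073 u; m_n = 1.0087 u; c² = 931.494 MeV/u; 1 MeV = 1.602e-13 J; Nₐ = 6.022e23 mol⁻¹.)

Total constituent mass: 25 × 1.0073 + 30 × 1.0087 = 55.4435 u
Δm = 55.4435 − 54.92433 = 0.51917 u
Converting to energy: 0.51917 u × 931.494 MeV/u = 483.604 MeV
Per nucleus in joules: 483.604 MeV × 1.602e-13 J/MeV = 7.7473e-11 J
Per mole: 7.7473e-11 J × 6.022e23 mol⁻¹ = 4.6654e+13 J/mol

4.67e+10 kJ/mol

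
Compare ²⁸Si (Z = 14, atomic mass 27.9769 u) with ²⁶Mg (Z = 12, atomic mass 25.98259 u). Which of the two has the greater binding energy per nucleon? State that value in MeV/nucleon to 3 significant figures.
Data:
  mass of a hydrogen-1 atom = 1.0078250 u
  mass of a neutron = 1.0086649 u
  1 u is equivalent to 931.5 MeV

²⁸Si; 8.45 MeV/nucleon

²⁸Si: Σm = 14(1.0078250) + 14(1.0086649) = 28.2308586 u; Δm = 0.2539586 u; E_B = 236.56 MeV; E_B/A = 8.449 MeV
²⁶Mg: Σm = 12(1.0078250) + 14(1.0086649) = 26.2152086 u; Δm = 0.2326186 u; E_B = 216.68 MeV; E_B/A = 8.334 MeV
²⁸Si has the higher binding energy per nucleon, so it is the more tightly bound nucleus.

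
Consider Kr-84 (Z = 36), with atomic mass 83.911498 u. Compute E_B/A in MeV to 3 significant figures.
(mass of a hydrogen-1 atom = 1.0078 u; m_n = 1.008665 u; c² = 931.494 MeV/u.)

Total constituent mass: 36 × 1.0078 + 48 × 1.008665 = 84.696720 u
Δm = 84.696720 − 83.911498 = 0.785222 u
Binding energy = Δm·c² = 0.785222 × 931.494 MeV/u = 731.4296 MeV
BE/A = 731.4296 MeV / 84 = 8.707 MeV/nucleon

8.71 MeV/nucleon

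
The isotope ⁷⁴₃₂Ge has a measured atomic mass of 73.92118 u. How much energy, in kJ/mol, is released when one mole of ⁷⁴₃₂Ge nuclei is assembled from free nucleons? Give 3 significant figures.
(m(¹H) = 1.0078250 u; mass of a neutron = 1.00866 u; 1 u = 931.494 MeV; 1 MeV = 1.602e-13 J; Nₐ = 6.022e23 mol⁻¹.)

Σm = 32·m(¹H) + 42·m_n = 32.2504000 + 42.36372 = 74.6141200 u
The mass defect is 74.6141200 − 73.92118 = 0.6929400 u.
Converting to energy: 0.6929400 u × 931.494 MeV/u = 645.469 MeV
Per nucleus in joules: 645.469 MeV × 1.602e-13 J/MeV = 1.0340e-10 J
Per mole: 1.0340e-10 J × 6.022e23 mol⁻¹ = 6.2267e+13 J/mol

6.23e+10 kJ/mol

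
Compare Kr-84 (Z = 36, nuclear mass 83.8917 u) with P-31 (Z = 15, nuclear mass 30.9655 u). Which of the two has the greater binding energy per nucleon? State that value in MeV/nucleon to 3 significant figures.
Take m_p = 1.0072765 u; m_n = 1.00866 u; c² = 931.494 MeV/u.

Kr-84; 8.72 MeV/nucleon

Kr-84: Σm = 36(1.0072765) + 48(1.00866) = 84.6776340 u; Δm = 0.7859340 u; E_B = 732.09 MeV; E_B/A = 8.715 MeV
P-31: Σm = 15(1.0072765) + 16(1.00866) = 31.2477075 u; Δm = 0.2822075 u; E_B = 262.87 MeV; E_B/A = 8.480 MeV
Kr-84 has the higher binding energy per nucleon, so it is the more tightly bound nucleus.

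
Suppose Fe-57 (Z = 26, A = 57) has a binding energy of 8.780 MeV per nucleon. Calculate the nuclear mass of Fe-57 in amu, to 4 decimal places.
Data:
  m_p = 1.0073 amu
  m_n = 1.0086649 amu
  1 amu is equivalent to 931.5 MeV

56.9211 amu

Total binding energy = 57 × 8.780 = 500.460 MeV
Mass defect = 500.460 MeV / (931.5 MeV/amu) = 0.537262 amu
Constituent mass = 26(1.0073) + 31(1.0086649) = 57.4584119 amu
Nuclear mass = 57.4584119 − 0.537262 = 56.9211499 amu ≈ 56.9211 amu (to 4 decimal places)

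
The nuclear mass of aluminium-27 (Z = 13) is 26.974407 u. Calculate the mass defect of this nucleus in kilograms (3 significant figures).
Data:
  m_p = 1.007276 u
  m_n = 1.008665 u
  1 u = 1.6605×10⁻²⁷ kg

4.01e-28 kg

Z = 13, so N = A − Z = 27 − 13 = 14.
Σm = 13·m_p + 14·m_n = 13.094588 + 14.121310 = 27.215898 u
Mass defect Δm = 27.215898 − 26.974407 = 0.241491 u
In SI units: 0.241491 u × 1.6605×10⁻²⁷ kg/u = 4.0100e-28 kg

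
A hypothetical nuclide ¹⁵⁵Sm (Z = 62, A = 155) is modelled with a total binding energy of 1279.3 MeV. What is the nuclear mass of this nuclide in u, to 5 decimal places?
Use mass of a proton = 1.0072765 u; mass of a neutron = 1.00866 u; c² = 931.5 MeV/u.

154.88315 u

Mass defect = 1279.3 MeV / (931.5 MeV/u) = 1.3733763 u
Constituent mass = 62(1.0072765) + 93(1.00866) = 156.2565230 u
Nuclear mass = 156.2565230 − 1.3733763 = 154.8831467 u ≈ 154.88315 u (to 5 decimal places)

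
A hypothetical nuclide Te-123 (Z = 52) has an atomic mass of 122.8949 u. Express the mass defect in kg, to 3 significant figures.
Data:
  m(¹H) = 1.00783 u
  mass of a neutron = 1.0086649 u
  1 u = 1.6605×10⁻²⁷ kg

1.87e-27 kg

With 52 protons and 71 neutrons (A = 123):
Σm = 52·m(¹H) + 71·m_n = 52.40716 + 71.6152079 = 124.0223679 u
Mass defect Δm = 124.0223679 − 122.8949 = 1.1274679 u
In SI units: 1.1274679 u × 1.6605×10⁻²⁷ kg/u = 1.8722e-27 kg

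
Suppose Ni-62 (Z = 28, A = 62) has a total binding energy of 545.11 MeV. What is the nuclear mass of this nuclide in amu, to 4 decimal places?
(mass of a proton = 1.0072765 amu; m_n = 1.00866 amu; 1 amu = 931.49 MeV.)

61.9130 amu

Mass defect = 545.11 MeV / (931.49 MeV/amu) = 0.585202 amu
Constituent mass = 28(1.0072765) + 34(1.00866) = 62.4981820 amu
Nuclear mass = 62.4981820 − 0.585202 = 61.9129800 amu ≈ 61.9130 amu (to 4 decimal places)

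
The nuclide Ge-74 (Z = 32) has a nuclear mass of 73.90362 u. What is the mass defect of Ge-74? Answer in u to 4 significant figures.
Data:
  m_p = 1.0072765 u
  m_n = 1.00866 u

With 32 protons and 42 neutrons (A = 74):
Mass of separated nucleons = 32(1.0072765) + 42(1.00866) = 32.2328480 + 42.36372 = 74.5965680 u
Mass defect Δm = 74.5965680 − 73.90362 = 0.6929480 u

0.6929 u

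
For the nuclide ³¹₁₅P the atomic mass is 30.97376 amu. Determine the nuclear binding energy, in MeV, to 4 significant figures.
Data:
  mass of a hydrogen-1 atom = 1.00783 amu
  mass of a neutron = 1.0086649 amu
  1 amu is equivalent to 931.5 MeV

Mass of separated nucleons = 15(1.00783) + 16(1.0086649) = 15.11745 + 16.1386384 = 31.2560884 amu
The mass defect is 31.2560884 − 30.97376 = 0.2823284 amu.
E_B = 0.2823284 × 931.5 = 262.989 MeV

263.0 MeV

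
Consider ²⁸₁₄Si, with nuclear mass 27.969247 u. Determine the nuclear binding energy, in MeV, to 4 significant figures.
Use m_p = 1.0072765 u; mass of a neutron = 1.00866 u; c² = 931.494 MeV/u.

With 14 protons and 14 neutrons (A = 28):
Mass of separated nucleons = 14(1.0072765) + 14(1.00866) = 14.1018710 + 14.12124 = 28.2231110 u
The mass defect is 28.2231110 − 27.969247 = 0.2538640 u.
Converting to energy: 0.2538640 u × 931.494 MeV/u = 236.473 MeV

236.5 MeV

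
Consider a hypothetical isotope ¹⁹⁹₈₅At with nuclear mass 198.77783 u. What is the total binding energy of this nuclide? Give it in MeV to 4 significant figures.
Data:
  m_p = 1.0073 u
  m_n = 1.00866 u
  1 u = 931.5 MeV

1705 MeV

The nucleus contains 85 protons and 199 − 85 = 114 neutrons.
Mass of separated nucleons = 85(1.0073) + 114(1.00866) = 85.6205 + 114.98724 = 200.60774 u
The mass defect is 200.60774 − 198.77783 = 1.82991 u.
Binding energy = Δm·c² = 1.82991 × 931.5 MeV/u = 1704.56 MeV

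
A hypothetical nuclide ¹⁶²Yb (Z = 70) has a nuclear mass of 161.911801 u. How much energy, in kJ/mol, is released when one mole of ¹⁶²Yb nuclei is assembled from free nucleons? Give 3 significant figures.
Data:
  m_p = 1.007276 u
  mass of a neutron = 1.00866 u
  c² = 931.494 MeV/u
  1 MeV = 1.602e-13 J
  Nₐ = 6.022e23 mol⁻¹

Z = 70, so N = A − Z = 162 − 70 = 92.
Total constituent mass: 70 × 1.007276 + 92 × 1.00866 = 163.306040 u
The mass defect is 163.306040 − 161.911801 = 1.394239 u.
Binding energy = Δm·c² = 1.394239 × 931.494 MeV/u = 1298.73 MeV
Per nucleus in joules: 1298.73 MeV × 1.602e-13 J/MeV = 2.0806e-10 J
Per mole: 2.0806e-10 J × 6.022e23 mol⁻¹ = 1.2529e+14 J/mol

1.25e+11 kJ/mol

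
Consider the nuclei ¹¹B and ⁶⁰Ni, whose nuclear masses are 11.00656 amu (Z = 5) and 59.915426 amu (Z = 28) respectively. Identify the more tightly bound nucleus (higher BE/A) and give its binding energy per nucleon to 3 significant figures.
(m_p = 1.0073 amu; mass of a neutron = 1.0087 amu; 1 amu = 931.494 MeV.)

¹¹B: Σm = 5(1.0073) + 6(1.0087) = 11.0887 amu; Δm = 0.08214 amu; E_B = 76.513 MeV; E_B/A = 6.956 MeV
⁶⁰Ni: Σm = 28(1.0073) + 32(1.0087) = 60.4828 amu; Δm = 0.567374 amu; E_B = 528.505 MeV; E_B/A = 8.808 MeV
⁶⁰Ni has the higher binding energy per nucleon, so it is the more tightly bound nucleus.

⁶⁰Ni; 8.81 MeV/nucleon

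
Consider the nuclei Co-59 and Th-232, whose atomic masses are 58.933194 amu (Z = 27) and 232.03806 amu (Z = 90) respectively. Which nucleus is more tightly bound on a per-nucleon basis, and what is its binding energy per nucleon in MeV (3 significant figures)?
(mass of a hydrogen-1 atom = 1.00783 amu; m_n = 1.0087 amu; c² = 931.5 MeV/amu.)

Co-59; 8.79 MeV/nucleon

Co-59: Σm = 27(1.00783) + 32(1.0087) = 59.48981 amu; Δm = 0.556616 amu; E_B = 518.49 MeV; E_B/A = 8.788 MeV
Th-232: Σm = 90(1.00783) + 142(1.0087) = 233.94010 amu; Δm = 1.90204 amu; E_B = 1771.8 MeV; E_B/A = 7.637 MeV
Co-59 has the higher binding energy per nucleon, so it is the more tightly bound nucleus.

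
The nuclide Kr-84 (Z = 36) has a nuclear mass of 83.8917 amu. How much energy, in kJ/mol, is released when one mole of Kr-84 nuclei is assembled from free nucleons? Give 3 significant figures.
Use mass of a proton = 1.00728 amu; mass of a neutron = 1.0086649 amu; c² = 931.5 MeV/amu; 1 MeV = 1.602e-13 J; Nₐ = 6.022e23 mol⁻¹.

The nucleus contains 36 protons and 84 − 36 = 48 neutrons.
Mass of separated nucleons = 36(1.00728) + 48(1.0086649) = 36.26208 + 48.4159152 = 84.6779952 amu
The mass defect is 84.6779952 − 83.8917 = 0.7862952 amu.
E_B = 0.7862952 × 931.5 = 732.434 MeV
Per nucleus in joules: 732.434 MeV × 1.602e-13 J/MeV = 1.1734e-10 J
Per mole: 1.1734e-10 J × 6.022e23 mol⁻¹ = 7.0662e+13 J/mol

7.07e+10 kJ/mol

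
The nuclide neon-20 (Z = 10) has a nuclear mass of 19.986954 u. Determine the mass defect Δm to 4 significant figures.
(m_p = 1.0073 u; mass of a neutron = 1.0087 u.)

0.1730 u

The nucleus contains 10 protons and 20 − 10 = 10 neutrons.
Total constituent mass: 10 × 1.0073 + 10 × 1.0087 = 20.1600 u
Δm = 20.1600 − 19.986954 = 0.173046 u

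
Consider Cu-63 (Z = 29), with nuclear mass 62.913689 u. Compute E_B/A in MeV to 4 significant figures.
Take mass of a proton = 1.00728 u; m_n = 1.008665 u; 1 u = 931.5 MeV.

Z = 29, so N = A − Z = 63 − 29 = 34.
Total constituent mass: 29 × 1.00728 + 34 × 1.008665 = 63.505730 u
Δm = 63.505730 − 62.913689 = 0.592041 u
Converting to energy: 0.592041 u × 931.5 MeV/u = 551.486 MeV
Dividing by A = 63 gives 8.754 MeV per nucleon.

8.754 MeV/nucleon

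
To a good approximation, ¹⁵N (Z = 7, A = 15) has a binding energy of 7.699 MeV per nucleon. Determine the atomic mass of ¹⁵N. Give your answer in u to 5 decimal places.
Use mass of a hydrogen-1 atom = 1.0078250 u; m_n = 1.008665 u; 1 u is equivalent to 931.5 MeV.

15.00012 u

Total binding energy = 15 × 7.699 = 115.485 MeV
Mass defect = 115.485 MeV / (931.5 MeV/u) = 0.1239775 u
Constituent mass = 7(1.0078250) + 8(1.008665) = 15.1240950 u
Atomic mass = 15.1240950 − 0.1239775 = 15.0001175 u ≈ 15.00012 u (to 5 decimal places)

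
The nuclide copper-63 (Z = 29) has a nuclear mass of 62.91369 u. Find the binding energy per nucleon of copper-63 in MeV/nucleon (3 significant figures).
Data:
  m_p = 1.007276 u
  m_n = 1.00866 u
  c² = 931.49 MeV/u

8.75 MeV/nucleon

Z = 29, so N = A − Z = 63 − 29 = 34.
Total constituent mass: 29 × 1.007276 + 34 × 1.00866 = 63.505444 u
Mass defect Δm = 63.505444 − 62.91369 = 0.591754 u
Binding energy = Δm·c² = 0.591754 × 931.49 MeV/u = 551.213 MeV
BE/A = 551.213 MeV / 63 = 8.749 MeV/nucleon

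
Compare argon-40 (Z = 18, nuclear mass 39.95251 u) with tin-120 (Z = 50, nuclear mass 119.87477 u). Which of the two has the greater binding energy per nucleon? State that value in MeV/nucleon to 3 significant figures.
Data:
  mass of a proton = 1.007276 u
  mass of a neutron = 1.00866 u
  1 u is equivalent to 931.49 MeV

argon-40; 8.59 MeV/nucleon

argon-40: Σm = 18(1.007276) + 22(1.00866) = 40.321488 u; Δm = 0.368978 u; E_B = 343.699 MeV; E_B/A = 8.592 MeV
tin-120: Σm = 50(1.007276) + 70(1.00866) = 120.970000 u; Δm = 1.095230 u; E_B = 1020.2 MeV; E_B/A = 8.502 MeV
argon-40 has the higher binding energy per nucleon, so it is the more tightly bound nucleus.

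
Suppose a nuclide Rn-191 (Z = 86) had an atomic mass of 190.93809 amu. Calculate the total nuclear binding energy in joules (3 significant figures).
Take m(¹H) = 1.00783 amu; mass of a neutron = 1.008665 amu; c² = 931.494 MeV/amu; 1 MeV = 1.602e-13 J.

Z = 86, so N = A − Z = 191 − 86 = 105.
Total constituent mass: 86 × 1.00783 + 105 × 1.008665 = 192.583205 amu
The mass defect is 192.583205 − 190.93809 = 1.645115 amu.
Converting to energy: 1.645115 amu × 931.494 MeV/amu = 1532.41 MeV
In joules: 1532.41 MeV × 1.602e-13 J/MeV = 2.4549e-10 J

2.45e-10 J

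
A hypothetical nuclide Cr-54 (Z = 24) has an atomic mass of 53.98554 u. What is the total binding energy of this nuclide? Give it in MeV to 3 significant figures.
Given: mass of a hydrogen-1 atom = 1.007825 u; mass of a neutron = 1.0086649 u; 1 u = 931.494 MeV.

Z = 24, so N = A − Z = 54 − 24 = 30.
Mass of separated nucleons = 24(1.007825) + 30(1.0086649) = 24.187800 + 30.2599470 = 54.4477470 u
Δm = 54.4477470 − 53.98554 = 0.4622070 u
Converting to energy: 0.4622070 u × 931.494 MeV/u = 430.543 MeV

431 MeV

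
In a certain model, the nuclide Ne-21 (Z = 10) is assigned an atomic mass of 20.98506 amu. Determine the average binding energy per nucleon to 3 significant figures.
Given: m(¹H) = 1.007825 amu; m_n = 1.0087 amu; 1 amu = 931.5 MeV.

With 10 protons and 11 neutrons (A = 21):
Mass of separated nucleons = 10(1.007825) + 11(1.0087) = 10.078250 + 11.0957 = 21.173950 amu
Δm = 21.173950 − 20.98506 = 0.188890 amu
Converting to energy: 0.188890 amu × 931.5 MeV/amu = 175.951 MeV
BE/A = 175.951 MeV / 21 = 8.379 MeV/nucleon

8.38 MeV/nucleon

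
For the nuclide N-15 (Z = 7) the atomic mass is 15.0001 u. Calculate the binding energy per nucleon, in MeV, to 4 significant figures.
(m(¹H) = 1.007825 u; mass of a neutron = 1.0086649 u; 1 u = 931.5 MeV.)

7.700 MeV/nucleon

The nucleus contains 7 protons and 15 − 7 = 8 neutrons.
Σm = 7·m(¹H) + 8·m_n = 7.054775 + 8.0693192 = 15.1240942 u
Δm = 15.1240942 − 15.0001 = 0.1239942 u
E_B = 0.1239942 × 931.5 = 115.501 MeV
BE/A = 115.501 MeV / 15 = 7.700 MeV/nucleon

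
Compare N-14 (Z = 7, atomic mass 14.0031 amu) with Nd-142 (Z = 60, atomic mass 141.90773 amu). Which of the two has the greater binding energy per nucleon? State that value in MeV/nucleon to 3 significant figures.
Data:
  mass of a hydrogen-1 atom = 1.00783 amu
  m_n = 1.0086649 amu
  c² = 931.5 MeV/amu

N-14: Σm = 7(1.00783) + 7(1.0086649) = 14.1154643 amu; Δm = 0.1123643 amu; E_B = 104.67 MeV; E_B/A = 7.476 MeV
Nd-142: Σm = 60(1.00783) + 82(1.0086649) = 143.1803218 amu; Δm = 1.2725918 amu; E_B = 1185.4 MeV; E_B/A = 8.348 MeV
Nd-142 has the higher binding energy per nucleon, so it is the more tightly bound nucleus.

Nd-142; 8.35 MeV/nucleon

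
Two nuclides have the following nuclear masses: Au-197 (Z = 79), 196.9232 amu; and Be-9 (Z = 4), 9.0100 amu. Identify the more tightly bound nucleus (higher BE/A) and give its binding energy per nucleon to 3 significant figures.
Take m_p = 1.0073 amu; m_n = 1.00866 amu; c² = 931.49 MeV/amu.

Au-197; 7.92 MeV/nucleon

Au-197: Σm = 79(1.0073) + 118(1.00866) = 198.59858 amu; Δm = 1.67538 amu; E_B = 1560.6 MeV; E_B/A = 7.922 MeV
Be-9: Σm = 4(1.0073) + 5(1.00866) = 9.07250 amu; Δm = 0.06250 amu; E_B = 58.218 MeV; E_B/A = 6.469 MeV
Au-197 has the higher binding energy per nucleon, so it is the more tightly bound nucleus.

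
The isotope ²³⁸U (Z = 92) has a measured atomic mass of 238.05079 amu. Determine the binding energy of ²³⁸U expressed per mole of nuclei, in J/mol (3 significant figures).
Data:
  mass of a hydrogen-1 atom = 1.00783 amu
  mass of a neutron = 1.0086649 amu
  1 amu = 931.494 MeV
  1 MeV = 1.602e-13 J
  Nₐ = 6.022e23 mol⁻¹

1.74e+14 J/mol

With 92 protons and 146 neutrons (A = 238):
Σm = 92·m(¹H) + 146·m_n = 92.72036 + 147.2650754 = 239.9854354 amu
Mass defect Δm = 239.9854354 − 238.05079 = 1.9346454 amu
Binding energy = Δm·c² = 1.9346454 × 931.494 MeV/amu = 1802.11 MeV
Per nucleus in joules: 1802.11 MeV × 1.602e-13 J/MeV = 2.8870e-10 J
Per mole: 2.8870e-10 J × 6.022e23 mol⁻¹ = 1.7386e+14 J/mol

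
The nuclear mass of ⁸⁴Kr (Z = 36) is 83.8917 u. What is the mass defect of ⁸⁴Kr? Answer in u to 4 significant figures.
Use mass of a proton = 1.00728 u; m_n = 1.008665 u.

Mass of separated nucleons = 36(1.00728) + 48(1.008665) = 36.26208 + 48.415920 = 84.678000 u
Mass defect Δm = 84.678000 − 83.8917 = 0.786300 u

0.7863 u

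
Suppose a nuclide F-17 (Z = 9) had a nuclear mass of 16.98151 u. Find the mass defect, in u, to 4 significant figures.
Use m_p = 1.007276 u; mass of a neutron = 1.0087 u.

0.1536 u

The nucleus contains 9 protons and 17 − 9 = 8 neutrons.
Total constituent mass: 9 × 1.007276 + 8 × 1.0087 = 17.135084 u
Δm = 17.135084 − 16.98151 = 0.153574 u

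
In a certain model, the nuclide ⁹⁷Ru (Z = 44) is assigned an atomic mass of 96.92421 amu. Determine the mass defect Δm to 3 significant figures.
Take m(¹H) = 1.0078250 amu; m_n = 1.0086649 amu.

0.879 amu

Total constituent mass: 44 × 1.0078250 + 53 × 1.0086649 = 97.8035397 amu
The mass defect is 97.8035397 − 96.92421 = 0.8793297 amu.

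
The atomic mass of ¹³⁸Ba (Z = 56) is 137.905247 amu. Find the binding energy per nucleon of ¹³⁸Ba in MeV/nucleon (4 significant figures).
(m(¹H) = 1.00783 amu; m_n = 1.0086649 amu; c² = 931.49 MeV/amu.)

8.395 MeV/nucleon

The nucleus contains 56 protons and 138 − 56 = 82 neutrons.
Mass of separated nucleons = 56(1.00783) + 82(1.0086649) = 56.43848 + 82.7105218 = 139.1490018 amu
Mass defect Δm = 139.1490018 − 137.905247 = 1.2437548 amu
Converting to energy: 1.2437548 amu × 931.49 MeV/amu = 1158.55 MeV
Per nucleon: 1158.55 / 138 = 8.395 MeV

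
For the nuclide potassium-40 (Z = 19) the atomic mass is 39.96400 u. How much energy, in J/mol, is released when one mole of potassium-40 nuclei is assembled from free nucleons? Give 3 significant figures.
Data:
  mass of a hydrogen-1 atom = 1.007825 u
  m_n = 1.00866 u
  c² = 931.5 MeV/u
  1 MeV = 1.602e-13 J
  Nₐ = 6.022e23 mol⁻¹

Z = 19, so N = A − Z = 40 − 19 = 21.
Σm = 19·m(¹H) + 21·m_n = 19.148675 + 21.18186 = 40.330535 u
The mass defect is 40.330535 − 39.96400 = 0.366535 u.
Binding energy = Δm·c² = 0.366535 × 931.5 MeV/u = 341.427 MeV
Per nucleus in joules: 341.427 MeV × 1.602e-13 J/MeV = 5.4697e-11 J
Per mole: 5.4697e-11 J × 6.022e23 mol⁻¹ = 3.2939e+13 J/mol

3.29e+13 J/mol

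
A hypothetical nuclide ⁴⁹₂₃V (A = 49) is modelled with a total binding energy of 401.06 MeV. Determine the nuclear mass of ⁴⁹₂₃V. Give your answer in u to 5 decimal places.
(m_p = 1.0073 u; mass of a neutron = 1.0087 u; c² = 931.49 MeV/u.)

48.96354 u

Mass defect = 401.06 MeV / (931.49 MeV/u) = 0.4305575 u
Constituent mass = 23(1.0073) + 26(1.0087) = 49.3941 u
Nuclear mass = 49.3941 − 0.4305575 = 48.9635425 u ≈ 48.96354 u (to 5 decimal places)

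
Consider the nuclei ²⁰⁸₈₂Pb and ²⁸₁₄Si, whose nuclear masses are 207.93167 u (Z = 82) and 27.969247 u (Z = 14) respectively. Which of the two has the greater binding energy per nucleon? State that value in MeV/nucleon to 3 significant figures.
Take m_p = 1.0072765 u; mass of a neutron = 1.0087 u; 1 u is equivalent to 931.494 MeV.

²⁰⁸₈₂Pb: Σm = 82(1.0072765) + 126(1.0087) = 209.6928730 u; Δm = 1.7612030 u; E_B = 1640.55 MeV; E_B/A = 7.887 MeV
²⁸₁₄Si: Σm = 14(1.0072765) + 14(1.0087) = 28.2236710 u; Δm = 0.2544240 u; E_B = 236.99 MeV; E_B/A = 8.464 MeV
²⁸₁₄Si has the higher binding energy per nucleon, so it is the more tightly bound nucleus.

²⁸₁₄Si; 8.46 MeV/nucleon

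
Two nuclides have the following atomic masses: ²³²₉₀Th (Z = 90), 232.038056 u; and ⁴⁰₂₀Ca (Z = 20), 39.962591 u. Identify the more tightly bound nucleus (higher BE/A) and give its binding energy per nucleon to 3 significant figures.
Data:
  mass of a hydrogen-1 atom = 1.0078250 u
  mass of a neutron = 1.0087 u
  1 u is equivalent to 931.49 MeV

⁴⁰₂₀Ca; 8.57 MeV/nucleon

²³²₉₀Th: Σm = 90(1.0078250) + 142(1.0087) = 233.9396500 u; Δm = 1.9015940 u; E_B = 1771.316 MeV; E_B/A = 7.63498 MeV
⁴⁰₂₀Ca: Σm = 20(1.0078250) + 20(1.0087) = 40.3305000 u; Δm = 0.3679090 u; E_B = 342.70 MeV; E_B/A = 8.568 MeV
⁴⁰₂₀Ca has the higher binding energy per nucleon, so it is the more tightly bound nucleus.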